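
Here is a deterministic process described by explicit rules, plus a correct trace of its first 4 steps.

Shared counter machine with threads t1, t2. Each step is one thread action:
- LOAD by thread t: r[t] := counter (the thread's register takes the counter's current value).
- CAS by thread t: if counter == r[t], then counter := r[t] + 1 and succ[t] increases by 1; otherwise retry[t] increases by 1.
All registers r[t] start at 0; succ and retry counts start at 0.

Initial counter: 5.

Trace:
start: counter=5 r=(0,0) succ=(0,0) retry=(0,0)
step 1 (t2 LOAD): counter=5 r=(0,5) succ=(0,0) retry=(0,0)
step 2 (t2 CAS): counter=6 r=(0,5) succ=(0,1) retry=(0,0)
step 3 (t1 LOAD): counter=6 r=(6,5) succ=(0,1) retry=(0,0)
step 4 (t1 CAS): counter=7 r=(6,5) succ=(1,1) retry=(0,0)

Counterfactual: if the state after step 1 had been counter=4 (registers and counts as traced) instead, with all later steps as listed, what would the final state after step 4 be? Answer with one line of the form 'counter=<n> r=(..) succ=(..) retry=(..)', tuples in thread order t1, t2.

counter=5 r=(4,5) succ=(1,0) retry=(0,1)

state after step 1 := counter=4 r=(0,5) succ=(0,0) retry=(0,0)
step 2 (t2 CAS): counter=4 r=(0,5) succ=(0,0) retry=(0,1)
step 3 (t1 LOAD): counter=4 r=(4,5) succ=(0,0) retry=(0,1)
step 4 (t1 CAS): counter=5 r=(4,5) succ=(1,0) retry=(0,1)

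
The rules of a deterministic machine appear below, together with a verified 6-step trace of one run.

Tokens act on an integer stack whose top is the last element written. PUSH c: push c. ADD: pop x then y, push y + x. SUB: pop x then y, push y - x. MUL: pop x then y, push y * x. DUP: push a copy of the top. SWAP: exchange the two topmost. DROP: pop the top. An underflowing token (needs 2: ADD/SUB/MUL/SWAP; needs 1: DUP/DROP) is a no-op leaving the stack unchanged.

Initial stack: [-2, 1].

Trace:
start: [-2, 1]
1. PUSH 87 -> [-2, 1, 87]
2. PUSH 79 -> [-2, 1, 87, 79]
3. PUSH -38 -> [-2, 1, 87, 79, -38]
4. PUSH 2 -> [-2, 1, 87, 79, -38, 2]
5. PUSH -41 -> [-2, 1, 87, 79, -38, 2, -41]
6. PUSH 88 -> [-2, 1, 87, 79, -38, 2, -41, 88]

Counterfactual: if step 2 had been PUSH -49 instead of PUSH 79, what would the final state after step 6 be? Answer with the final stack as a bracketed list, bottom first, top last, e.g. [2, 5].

(re-executing from step 2 with the substitution; state before step 2: [-2, 1, 87])
2. PUSH -49 -> [-2, 1, 87, -49]
3. PUSH -38 -> [-2, 1, 87, -49, -38]
4. PUSH 2 -> [-2, 1, 87, -49, -38, 2]
5. PUSH -41 -> [-2, 1, 87, -49, -38, 2, -41]
6. PUSH 88 -> [-2, 1, 87, -49, -38, 2, -41, 88]

[-2, 1, 87, -49, -38, 2, -41, 88]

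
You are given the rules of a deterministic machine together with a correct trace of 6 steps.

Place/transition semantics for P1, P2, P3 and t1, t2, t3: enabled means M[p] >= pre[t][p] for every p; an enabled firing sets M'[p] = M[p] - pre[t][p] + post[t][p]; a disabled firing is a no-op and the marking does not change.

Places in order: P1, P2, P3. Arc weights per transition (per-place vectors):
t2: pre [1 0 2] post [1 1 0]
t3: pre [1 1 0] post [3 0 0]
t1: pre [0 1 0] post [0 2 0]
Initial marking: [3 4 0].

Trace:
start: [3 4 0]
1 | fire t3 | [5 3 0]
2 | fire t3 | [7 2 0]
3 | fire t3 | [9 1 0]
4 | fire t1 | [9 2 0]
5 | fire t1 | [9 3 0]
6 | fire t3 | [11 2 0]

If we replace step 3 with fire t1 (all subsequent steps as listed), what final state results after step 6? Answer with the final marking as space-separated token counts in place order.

(re-executing from step 3 with the substitution; state before step 3: [7 2 0])
3 | fire t1 | [7 3 0]
4 | fire t1 | [7 4 0]
5 | fire t1 | [7 5 0]
6 | fire t3 | [9 4 0]

9 4 0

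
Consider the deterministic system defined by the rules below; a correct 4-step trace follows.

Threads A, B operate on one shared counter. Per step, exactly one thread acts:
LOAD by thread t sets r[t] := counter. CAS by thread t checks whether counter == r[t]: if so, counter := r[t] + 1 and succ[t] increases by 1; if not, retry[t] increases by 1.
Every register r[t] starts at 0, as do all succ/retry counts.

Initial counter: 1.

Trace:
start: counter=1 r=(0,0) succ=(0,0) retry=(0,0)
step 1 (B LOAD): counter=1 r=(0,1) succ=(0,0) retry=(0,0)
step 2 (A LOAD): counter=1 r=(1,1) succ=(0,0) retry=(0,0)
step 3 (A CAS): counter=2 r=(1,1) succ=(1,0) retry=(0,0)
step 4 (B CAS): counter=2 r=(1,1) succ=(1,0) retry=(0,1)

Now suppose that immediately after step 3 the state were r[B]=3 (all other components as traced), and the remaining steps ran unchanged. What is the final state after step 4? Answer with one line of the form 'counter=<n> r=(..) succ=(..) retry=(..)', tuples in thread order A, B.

counter=2 r=(1,3) succ=(1,0) retry=(0,1)

state after step 3 := counter=2 r=(1,3) succ=(1,0) retry=(0,0)
step 4 (B CAS): counter=2 r=(1,3) succ=(1,0) retry=(0,1)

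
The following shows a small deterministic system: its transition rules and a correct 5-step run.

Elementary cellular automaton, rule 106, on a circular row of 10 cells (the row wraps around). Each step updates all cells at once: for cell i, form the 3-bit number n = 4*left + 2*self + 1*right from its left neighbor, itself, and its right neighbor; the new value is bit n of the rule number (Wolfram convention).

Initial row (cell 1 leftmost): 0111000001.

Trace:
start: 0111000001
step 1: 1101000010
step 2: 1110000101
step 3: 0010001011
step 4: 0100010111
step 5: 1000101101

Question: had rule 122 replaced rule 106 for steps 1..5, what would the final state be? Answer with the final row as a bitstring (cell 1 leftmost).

1101100000

(re-executing steps 1..5 under rule 122; state before step 1: 0111000001)
step 1: 1101100010
step 2: 1111110101
step 3: 0000011011
step 4: 1000111111
step 5: 1101100000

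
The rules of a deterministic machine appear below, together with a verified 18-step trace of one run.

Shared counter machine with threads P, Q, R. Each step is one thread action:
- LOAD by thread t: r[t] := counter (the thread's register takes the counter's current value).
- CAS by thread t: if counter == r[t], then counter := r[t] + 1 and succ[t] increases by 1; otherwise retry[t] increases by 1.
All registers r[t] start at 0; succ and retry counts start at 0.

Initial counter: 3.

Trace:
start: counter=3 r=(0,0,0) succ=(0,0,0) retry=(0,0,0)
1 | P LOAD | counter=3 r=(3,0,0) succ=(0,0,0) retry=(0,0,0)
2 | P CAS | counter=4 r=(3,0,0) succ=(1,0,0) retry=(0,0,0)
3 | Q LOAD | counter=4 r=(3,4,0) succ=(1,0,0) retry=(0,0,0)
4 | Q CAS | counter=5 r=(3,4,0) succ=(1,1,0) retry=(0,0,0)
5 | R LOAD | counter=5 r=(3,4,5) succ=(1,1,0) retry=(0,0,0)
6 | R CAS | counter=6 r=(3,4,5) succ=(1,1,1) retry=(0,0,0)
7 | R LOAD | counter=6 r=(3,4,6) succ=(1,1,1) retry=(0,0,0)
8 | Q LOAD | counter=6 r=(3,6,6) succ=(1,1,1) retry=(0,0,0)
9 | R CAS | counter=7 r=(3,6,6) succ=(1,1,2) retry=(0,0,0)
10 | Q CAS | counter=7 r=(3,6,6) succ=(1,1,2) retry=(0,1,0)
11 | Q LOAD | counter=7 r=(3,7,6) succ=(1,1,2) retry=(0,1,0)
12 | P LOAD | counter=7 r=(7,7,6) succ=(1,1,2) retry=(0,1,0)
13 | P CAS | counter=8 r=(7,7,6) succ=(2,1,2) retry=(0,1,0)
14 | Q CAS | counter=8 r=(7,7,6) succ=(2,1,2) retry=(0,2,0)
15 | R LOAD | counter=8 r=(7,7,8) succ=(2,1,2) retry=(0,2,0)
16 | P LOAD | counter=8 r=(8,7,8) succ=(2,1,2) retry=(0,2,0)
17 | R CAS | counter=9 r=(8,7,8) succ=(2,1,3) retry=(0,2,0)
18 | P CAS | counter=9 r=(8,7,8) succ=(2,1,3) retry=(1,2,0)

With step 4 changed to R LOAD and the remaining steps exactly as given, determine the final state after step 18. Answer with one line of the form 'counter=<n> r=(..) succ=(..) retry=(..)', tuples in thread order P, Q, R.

counter=8 r=(7,6,7) succ=(2,0,3) retry=(1,2,0)

(re-executing from step 4 with the substitution; state before step 4: counter=4 r=(3,4,0) succ=(1,0,0) retry=(0,0,0))
4 | R LOAD | counter=4 r=(3,4,4) succ=(1,0,0) retry=(0,0,0)
5 | R LOAD | counter=4 r=(3,4,4) succ=(1,0,0) retry=(0,0,0)
6 | R CAS | counter=5 r=(3,4,4) succ=(1,0,1) retry=(0,0,0)
7 | R LOAD | counter=5 r=(3,4,5) succ=(1,0,1) retry=(0,0,0)
8 | Q LOAD | counter=5 r=(3,5,5) succ=(1,0,1) retry=(0,0,0)
9 | R CAS | counter=6 r=(3,5,5) succ=(1,0,2) retry=(0,0,0)
10 | Q CAS | counter=6 r=(3,5,5) succ=(1,0,2) retry=(0,1,0)
11 | Q LOAD | counter=6 r=(3,6,5) succ=(1,0,2) retry=(0,1,0)
12 | P LOAD | counter=6 r=(6,6,5) succ=(1,0,2) retry=(0,1,0)
13 | P CAS | counter=7 r=(6,6,5) succ=(2,0,2) retry=(0,1,0)
14 | Q CAS | counter=7 r=(6,6,5) succ=(2,0,2) retry=(0,2,0)
15 | R LOAD | counter=7 r=(6,6,7) succ=(2,0,2) retry=(0,2,0)
16 | P LOAD | counter=7 r=(7,6,7) succ=(2,0,2) retry=(0,2,0)
17 | R CAS | counter=8 r=(7,6,7) succ=(2,0,3) retry=(0,2,0)
18 | P CAS | counter=8 r=(7,6,7) succ=(2,0,3) retry=(1,2,0)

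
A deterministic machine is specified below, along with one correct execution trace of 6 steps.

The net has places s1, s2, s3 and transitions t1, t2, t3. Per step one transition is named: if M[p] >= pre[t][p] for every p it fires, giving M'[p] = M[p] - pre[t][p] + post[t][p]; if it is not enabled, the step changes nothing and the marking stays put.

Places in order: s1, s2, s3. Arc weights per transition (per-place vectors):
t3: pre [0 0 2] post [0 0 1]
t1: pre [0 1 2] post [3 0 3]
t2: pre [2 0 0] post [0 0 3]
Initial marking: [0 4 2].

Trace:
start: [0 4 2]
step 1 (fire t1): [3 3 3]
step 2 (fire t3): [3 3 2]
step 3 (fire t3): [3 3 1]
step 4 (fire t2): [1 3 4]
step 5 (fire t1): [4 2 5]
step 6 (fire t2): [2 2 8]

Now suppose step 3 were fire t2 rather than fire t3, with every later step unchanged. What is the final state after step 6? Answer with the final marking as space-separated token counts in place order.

2 2 9

(re-executing from step 3 with the substitution; state before step 3: [3 3 2])
step 3 (fire t2): [1 3 5]
step 4 (fire t2): [1 3 5]
step 5 (fire t1): [4 2 6]
step 6 (fire t2): [2 2 9]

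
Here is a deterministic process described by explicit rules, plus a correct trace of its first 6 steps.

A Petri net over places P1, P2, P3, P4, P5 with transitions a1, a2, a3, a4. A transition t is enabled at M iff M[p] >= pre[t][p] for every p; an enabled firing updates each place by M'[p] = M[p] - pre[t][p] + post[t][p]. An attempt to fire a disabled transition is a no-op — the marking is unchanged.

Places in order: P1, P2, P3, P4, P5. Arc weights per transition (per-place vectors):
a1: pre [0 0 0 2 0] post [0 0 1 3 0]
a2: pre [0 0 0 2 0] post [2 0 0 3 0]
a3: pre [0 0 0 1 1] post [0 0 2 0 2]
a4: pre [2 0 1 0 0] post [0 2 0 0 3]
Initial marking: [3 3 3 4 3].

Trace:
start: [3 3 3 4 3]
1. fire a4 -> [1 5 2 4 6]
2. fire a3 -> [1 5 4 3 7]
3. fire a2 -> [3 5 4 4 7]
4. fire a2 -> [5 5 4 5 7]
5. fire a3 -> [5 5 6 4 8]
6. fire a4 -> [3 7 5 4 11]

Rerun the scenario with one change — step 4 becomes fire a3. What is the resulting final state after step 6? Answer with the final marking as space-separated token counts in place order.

(re-executing from step 4 with the substitution; state before step 4: [3 5 4 4 7])
4. fire a3 -> [3 5 6 3 8]
5. fire a3 -> [3 5 8 2 9]
6. fire a4 -> [1 7 7 2 12]

1 7 7 2 12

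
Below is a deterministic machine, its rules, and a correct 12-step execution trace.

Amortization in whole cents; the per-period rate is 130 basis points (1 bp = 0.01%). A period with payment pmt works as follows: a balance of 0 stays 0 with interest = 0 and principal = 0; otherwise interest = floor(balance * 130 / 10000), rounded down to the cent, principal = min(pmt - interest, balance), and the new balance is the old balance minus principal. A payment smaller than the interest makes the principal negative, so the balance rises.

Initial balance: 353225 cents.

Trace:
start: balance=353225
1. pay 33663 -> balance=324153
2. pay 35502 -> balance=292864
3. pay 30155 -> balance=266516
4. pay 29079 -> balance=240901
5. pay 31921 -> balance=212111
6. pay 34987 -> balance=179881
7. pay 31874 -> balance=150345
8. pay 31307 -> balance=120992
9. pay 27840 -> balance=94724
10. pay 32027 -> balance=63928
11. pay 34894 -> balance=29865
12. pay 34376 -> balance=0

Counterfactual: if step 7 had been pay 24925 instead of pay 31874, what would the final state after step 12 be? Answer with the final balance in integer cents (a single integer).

3289

(re-executing from step 7 with the substitution; state before step 7: balance=179881)
7. pay 24925 -> balance=157294
8. pay 31307 -> balance=128031
9. pay 27840 -> balance=101855
10. pay 32027 -> balance=71152
11. pay 34894 -> balance=37182
12. pay 34376 -> balance=3289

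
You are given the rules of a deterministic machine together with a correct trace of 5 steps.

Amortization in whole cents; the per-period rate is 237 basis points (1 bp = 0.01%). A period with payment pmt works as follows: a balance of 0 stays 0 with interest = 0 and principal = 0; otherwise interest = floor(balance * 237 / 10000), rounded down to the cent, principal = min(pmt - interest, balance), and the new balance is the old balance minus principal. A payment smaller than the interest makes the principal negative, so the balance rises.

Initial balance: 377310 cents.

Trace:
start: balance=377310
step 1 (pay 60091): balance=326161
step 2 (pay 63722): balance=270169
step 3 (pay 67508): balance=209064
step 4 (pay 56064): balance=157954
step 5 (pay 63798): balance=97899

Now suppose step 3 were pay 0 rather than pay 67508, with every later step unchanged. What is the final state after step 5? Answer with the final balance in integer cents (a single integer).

168645

(re-executing from step 3 with the substitution; state before step 3: balance=270169)
step 3 (pay 0): balance=276572
step 4 (pay 56064): balance=227062
step 5 (pay 63798): balance=168645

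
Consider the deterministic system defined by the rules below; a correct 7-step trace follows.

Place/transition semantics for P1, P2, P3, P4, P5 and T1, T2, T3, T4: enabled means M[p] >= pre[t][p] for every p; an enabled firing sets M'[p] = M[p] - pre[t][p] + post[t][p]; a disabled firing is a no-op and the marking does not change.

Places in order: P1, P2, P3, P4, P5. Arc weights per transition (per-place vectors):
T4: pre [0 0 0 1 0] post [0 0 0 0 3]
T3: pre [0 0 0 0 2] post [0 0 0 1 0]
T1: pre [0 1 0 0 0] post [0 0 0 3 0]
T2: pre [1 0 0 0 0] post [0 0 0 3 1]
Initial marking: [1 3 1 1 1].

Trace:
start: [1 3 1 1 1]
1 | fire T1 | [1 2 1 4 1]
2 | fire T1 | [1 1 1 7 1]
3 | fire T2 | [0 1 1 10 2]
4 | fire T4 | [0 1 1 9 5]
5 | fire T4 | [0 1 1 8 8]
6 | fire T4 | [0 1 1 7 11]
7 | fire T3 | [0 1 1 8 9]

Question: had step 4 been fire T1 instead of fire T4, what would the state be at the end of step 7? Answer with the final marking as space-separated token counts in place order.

(re-executing from step 4 with the substitution; state before step 4: [0 1 1 10 2])
4 | fire T1 | [0 0 1 13 2]
5 | fire T4 | [0 0 1 12 5]
6 | fire T4 | [0 0 1 11 8]
7 | fire T3 | [0 0 1 12 6]

0 0 1 12 6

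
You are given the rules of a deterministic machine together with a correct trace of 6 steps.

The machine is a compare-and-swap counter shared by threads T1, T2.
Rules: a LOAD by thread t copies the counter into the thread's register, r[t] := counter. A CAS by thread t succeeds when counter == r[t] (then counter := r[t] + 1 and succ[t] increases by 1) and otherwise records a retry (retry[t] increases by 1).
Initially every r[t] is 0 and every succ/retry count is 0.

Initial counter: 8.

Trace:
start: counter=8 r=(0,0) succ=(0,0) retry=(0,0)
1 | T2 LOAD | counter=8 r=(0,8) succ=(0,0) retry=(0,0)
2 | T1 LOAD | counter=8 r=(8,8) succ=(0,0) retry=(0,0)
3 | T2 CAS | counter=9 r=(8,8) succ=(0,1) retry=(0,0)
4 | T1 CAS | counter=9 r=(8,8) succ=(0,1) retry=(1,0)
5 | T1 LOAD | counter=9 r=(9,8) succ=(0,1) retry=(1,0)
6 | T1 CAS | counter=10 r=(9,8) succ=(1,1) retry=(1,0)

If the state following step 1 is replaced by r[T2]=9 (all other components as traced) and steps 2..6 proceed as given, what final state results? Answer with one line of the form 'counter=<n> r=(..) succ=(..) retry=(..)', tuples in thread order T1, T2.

counter=10 r=(9,9) succ=(2,0) retry=(0,1)

state after step 1 := counter=8 r=(0,9) succ=(0,0) retry=(0,0)
2 | T1 LOAD | counter=8 r=(8,9) succ=(0,0) retry=(0,0)
3 | T2 CAS | counter=8 r=(8,9) succ=(0,0) retry=(0,1)
4 | T1 CAS | counter=9 r=(8,9) succ=(1,0) retry=(0,1)
5 | T1 LOAD | counter=9 r=(9,9) succ=(1,0) retry=(0,1)
6 | T1 CAS | counter=10 r=(9,9) succ=(2,0) retry=(0,1)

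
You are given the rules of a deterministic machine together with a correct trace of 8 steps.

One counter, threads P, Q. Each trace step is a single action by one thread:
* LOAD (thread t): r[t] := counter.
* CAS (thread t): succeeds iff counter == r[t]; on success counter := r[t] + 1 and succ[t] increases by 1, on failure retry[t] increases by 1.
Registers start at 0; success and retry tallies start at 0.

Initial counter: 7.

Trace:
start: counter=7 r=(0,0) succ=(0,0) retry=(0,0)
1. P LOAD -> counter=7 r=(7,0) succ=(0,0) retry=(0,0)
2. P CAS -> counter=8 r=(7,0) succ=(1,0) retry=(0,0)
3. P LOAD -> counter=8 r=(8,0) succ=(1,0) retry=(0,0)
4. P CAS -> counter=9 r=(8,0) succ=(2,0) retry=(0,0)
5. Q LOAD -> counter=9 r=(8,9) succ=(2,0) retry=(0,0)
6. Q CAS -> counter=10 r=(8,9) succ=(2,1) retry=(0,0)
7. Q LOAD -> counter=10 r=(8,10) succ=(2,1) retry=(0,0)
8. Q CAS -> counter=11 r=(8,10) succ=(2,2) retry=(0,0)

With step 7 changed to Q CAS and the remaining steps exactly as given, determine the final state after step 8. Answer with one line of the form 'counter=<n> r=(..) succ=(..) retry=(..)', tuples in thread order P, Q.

counter=10 r=(8,9) succ=(2,1) retry=(0,2)

(re-executing from step 7 with the substitution; state before step 7: counter=10 r=(8,9) succ=(2,1) retry=(0,0))
7. Q CAS -> counter=10 r=(8,9) succ=(2,1) retry=(0,1)
8. Q CAS -> counter=10 r=(8,9) succ=(2,1) retry=(0,2)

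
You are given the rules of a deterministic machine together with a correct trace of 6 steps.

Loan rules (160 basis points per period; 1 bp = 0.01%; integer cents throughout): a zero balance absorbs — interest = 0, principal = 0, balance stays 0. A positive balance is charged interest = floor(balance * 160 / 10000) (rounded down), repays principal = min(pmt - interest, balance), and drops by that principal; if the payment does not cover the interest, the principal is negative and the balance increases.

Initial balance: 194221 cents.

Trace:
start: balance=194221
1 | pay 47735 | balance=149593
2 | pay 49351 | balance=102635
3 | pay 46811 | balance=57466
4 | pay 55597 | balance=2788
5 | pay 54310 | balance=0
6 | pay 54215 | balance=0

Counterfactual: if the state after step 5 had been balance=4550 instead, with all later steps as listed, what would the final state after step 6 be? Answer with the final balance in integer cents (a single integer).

0

state after step 5 := balance=4550
6 | pay 54215 | balance=0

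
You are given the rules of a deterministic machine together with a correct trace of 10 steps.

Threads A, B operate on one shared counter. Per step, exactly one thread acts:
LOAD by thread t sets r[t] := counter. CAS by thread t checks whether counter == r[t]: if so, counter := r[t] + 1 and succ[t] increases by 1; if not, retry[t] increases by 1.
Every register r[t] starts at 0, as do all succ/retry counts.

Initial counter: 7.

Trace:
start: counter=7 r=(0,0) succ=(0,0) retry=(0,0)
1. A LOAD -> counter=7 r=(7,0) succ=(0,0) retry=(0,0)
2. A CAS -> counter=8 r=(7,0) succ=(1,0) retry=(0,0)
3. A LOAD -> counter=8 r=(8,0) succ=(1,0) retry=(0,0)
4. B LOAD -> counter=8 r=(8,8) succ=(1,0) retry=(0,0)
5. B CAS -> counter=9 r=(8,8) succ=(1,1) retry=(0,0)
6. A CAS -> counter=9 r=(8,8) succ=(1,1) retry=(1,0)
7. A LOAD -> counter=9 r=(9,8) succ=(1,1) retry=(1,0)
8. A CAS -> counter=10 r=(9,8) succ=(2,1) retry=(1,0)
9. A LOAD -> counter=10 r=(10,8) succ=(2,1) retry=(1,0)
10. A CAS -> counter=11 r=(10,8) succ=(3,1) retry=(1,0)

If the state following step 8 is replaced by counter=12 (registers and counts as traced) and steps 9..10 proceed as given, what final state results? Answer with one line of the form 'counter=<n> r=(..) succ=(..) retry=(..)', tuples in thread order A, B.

counter=13 r=(12,8) succ=(3,1) retry=(1,0)

state after step 8 := counter=12 r=(9,8) succ=(2,1) retry=(1,0)
9. A LOAD -> counter=12 r=(12,8) succ=(2,1) retry=(1,0)
10. A CAS -> counter=13 r=(12,8) succ=(3,1) retry=(1,0)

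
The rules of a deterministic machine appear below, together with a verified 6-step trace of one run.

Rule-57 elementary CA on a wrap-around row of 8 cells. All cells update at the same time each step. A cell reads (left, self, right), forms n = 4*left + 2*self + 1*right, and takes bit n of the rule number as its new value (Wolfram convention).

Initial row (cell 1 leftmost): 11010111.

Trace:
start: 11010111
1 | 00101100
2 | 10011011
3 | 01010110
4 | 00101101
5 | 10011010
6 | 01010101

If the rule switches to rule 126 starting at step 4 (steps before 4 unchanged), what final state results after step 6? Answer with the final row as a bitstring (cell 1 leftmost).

00000000

(re-executing steps 4..6 under rule 126; state before step 4: 01010110)
4 | 11111111
5 | 00000000
6 | 00000000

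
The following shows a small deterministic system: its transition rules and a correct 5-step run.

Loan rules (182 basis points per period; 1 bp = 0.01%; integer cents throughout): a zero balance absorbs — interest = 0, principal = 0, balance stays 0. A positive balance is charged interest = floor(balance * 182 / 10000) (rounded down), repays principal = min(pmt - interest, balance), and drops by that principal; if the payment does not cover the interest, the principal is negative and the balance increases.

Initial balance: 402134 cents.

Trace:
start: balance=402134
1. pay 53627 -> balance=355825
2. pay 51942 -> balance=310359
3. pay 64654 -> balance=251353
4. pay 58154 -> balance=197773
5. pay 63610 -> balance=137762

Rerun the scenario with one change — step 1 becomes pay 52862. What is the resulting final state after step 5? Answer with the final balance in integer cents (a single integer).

138584

(re-executing from step 1 with the substitution; state before step 1: balance=402134)
1. pay 52862 -> balance=356590
2. pay 51942 -> balance=311137
3. pay 64654 -> balance=252145
4. pay 58154 -> balance=198580
5. pay 63610 -> balance=138584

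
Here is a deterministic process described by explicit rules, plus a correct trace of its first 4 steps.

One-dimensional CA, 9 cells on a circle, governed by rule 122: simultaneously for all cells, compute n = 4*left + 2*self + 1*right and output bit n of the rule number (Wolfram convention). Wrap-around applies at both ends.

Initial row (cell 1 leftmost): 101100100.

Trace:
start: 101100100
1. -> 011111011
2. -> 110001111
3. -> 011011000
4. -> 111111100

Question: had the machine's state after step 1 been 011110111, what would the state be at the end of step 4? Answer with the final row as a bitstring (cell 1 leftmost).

110011101

state after step 1 := 011110111
2. -> 110011101
3. -> 011110111
4. -> 110011101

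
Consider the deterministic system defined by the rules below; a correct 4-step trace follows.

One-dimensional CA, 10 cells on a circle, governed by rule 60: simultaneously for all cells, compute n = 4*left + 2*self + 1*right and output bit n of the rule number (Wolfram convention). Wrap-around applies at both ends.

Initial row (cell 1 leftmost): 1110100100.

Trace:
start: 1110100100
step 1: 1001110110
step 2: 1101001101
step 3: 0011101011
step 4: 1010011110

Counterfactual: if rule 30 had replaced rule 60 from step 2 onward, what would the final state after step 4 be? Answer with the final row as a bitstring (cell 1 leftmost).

(re-executing steps 2..4 under rule 30; state before step 2: 1001110110)
step 2: 1111000100
step 3: 1000101111
step 4: 0101101000

0101101000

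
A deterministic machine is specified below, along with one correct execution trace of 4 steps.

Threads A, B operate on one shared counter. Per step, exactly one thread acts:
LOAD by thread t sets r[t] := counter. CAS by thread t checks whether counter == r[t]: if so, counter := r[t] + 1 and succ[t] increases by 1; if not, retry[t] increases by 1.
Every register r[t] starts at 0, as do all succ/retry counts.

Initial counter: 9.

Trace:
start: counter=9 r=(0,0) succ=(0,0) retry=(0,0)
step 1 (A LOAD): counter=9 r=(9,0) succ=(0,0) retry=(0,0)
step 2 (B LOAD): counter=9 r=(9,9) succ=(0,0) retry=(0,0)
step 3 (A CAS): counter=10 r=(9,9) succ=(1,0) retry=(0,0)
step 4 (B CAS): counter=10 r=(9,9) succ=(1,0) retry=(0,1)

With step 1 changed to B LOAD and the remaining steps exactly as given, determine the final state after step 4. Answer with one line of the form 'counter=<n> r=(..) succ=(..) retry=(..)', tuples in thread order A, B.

(re-executing from step 1 with the substitution; state before step 1: counter=9 r=(0,0) succ=(0,0) retry=(0,0))
step 1 (B LOAD): counter=9 r=(0,9) succ=(0,0) retry=(0,0)
step 2 (B LOAD): counter=9 r=(0,9) succ=(0,0) retry=(0,0)
step 3 (A CAS): counter=9 r=(0,9) succ=(0,0) retry=(1,0)
step 4 (B CAS): counter=10 r=(0,9) succ=(0,1) retry=(1,0)

counter=10 r=(0,9) succ=(0,1) retry=(1,0)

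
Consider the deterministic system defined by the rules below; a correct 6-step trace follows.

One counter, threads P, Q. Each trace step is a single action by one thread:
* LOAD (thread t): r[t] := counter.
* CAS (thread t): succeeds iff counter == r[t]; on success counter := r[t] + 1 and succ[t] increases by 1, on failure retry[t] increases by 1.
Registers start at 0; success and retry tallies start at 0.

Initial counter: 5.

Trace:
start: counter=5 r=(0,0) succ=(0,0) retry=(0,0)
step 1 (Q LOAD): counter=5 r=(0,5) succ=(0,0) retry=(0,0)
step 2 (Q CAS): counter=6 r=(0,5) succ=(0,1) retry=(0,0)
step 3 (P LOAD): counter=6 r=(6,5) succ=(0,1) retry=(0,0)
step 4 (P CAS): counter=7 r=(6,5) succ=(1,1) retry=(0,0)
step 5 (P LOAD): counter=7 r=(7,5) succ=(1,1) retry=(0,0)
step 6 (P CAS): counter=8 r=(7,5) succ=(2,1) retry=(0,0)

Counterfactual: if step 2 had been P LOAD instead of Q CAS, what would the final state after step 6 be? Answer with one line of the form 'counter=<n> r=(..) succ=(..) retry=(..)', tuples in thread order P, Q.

(re-executing from step 2 with the substitution; state before step 2: counter=5 r=(0,5) succ=(0,0) retry=(0,0))
step 2 (P LOAD): counter=5 r=(5,5) succ=(0,0) retry=(0,0)
step 3 (P LOAD): counter=5 r=(5,5) succ=(0,0) retry=(0,0)
step 4 (P CAS): counter=6 r=(5,5) succ=(1,0) retry=(0,0)
step 5 (P LOAD): counter=6 r=(6,5) succ=(1,0) retry=(0,0)
step 6 (P CAS): counter=7 r=(6,5) succ=(2,0) retry=(0,0)

counter=7 r=(6,5) succ=(2,0) retry=(0,0)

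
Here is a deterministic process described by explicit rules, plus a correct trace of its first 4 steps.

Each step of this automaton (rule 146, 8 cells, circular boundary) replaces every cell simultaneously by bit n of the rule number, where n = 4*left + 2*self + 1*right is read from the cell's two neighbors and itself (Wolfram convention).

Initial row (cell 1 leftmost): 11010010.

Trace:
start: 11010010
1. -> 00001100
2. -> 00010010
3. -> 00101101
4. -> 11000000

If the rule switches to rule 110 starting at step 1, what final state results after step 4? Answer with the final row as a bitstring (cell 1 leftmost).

01111100

(re-executing steps 1..4 under rule 110; state before step 1: 11010010)
1. -> 11110111
2. -> 00011100
3. -> 00110100
4. -> 01111100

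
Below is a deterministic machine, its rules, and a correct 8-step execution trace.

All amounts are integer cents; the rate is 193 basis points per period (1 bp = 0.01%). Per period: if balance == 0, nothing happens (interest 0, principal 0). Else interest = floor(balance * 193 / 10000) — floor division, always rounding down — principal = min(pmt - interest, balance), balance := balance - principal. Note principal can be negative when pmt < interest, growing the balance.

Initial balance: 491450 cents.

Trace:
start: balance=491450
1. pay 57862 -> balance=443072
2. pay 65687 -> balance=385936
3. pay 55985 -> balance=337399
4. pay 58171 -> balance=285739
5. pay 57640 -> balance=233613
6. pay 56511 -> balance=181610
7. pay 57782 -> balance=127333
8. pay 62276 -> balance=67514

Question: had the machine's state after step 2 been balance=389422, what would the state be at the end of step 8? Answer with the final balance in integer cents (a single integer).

71423

state after step 2 := balance=389422
3. pay 55985 -> balance=340952
4. pay 58171 -> balance=289361
5. pay 57640 -> balance=237305
6. pay 56511 -> balance=185373
7. pay 57782 -> balance=131168
8. pay 62276 -> balance=71423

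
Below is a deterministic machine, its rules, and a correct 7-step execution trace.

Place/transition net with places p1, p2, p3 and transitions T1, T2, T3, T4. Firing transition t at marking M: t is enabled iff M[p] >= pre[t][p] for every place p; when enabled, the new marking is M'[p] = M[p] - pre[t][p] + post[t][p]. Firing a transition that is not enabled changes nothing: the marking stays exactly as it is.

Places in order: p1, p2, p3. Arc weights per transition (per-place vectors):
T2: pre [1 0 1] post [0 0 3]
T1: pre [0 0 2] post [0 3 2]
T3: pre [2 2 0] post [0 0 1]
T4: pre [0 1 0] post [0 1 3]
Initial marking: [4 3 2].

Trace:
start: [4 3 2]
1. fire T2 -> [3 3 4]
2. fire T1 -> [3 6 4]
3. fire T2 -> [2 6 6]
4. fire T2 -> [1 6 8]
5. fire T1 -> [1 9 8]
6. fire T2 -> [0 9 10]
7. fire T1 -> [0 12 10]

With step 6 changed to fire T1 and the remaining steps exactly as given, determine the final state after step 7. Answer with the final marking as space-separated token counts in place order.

(re-executing from step 6 with the substitution; state before step 6: [1 9 8])
6. fire T1 -> [1 12 8]
7. fire T1 -> [1 15 8]

1 15 8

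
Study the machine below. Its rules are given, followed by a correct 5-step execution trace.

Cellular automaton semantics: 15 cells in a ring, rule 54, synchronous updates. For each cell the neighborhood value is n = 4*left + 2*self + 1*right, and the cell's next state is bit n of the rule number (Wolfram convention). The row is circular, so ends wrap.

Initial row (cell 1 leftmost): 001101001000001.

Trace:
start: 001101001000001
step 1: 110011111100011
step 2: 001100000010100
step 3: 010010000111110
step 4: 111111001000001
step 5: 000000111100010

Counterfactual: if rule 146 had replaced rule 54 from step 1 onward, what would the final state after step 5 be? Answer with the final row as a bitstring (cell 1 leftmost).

(re-executing steps 1..5 under rule 146; state before step 1: 001101001000001)
step 1: 110000110100010
step 2: 001001000010100
step 3: 010110100100010
step 4: 100000011010101
step 5: 010000100000000

010000100000000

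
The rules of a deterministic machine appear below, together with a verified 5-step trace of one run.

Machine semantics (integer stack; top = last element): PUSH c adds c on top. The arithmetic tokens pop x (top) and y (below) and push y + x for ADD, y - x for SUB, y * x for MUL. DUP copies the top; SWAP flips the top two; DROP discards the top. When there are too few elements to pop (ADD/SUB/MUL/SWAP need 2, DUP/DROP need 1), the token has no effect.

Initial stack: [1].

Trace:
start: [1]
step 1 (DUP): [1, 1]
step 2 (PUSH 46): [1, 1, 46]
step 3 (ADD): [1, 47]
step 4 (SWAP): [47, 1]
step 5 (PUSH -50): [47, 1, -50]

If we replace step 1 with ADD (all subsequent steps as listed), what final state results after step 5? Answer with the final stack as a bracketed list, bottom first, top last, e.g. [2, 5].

[47, -50]

(re-executing from step 1 with the substitution; state before step 1: [1])
step 1 (ADD): [1]
step 2 (PUSH 46): [1, 46]
step 3 (ADD): [47]
step 4 (SWAP): [47]
step 5 (PUSH -50): [47, -50]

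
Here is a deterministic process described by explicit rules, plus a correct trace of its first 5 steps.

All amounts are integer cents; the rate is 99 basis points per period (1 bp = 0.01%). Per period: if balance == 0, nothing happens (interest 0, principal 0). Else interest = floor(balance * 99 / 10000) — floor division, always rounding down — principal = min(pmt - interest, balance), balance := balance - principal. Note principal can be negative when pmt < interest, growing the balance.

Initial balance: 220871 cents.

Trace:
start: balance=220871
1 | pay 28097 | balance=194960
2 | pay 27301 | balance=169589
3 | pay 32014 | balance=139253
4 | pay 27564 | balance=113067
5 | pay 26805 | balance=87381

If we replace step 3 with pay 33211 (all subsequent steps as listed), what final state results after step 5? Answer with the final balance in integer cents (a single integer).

86160

(re-executing from step 3 with the substitution; state before step 3: balance=169589)
3 | pay 33211 | balance=138056
4 | pay 27564 | balance=111858
5 | pay 26805 | balance=86160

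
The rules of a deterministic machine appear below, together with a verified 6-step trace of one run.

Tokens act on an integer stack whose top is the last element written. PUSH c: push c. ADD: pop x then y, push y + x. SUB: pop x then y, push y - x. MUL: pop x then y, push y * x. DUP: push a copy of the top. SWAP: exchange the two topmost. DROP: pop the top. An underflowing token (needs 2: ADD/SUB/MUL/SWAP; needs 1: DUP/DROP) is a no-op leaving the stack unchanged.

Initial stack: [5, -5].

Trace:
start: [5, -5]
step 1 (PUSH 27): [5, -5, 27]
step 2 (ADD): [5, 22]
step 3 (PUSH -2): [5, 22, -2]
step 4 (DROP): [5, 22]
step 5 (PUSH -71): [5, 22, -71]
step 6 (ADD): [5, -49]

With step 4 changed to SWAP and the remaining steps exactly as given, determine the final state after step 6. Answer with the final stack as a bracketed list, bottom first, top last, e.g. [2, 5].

(re-executing from step 4 with the substitution; state before step 4: [5, 22, -2])
step 4 (SWAP): [5, -2, 22]
step 5 (PUSH -71): [5, -2, 22, -71]
step 6 (ADD): [5, -2, -49]

[5, -2, -49]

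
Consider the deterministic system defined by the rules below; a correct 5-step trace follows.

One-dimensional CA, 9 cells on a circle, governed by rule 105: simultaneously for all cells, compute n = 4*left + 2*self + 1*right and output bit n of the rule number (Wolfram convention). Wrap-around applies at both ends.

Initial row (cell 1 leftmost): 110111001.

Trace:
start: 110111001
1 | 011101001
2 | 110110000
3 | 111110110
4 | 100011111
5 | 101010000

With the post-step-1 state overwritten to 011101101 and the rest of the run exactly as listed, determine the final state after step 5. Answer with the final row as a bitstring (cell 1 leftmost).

110010100

state after step 1 := 011101101
2 | 110111110
3 | 111100011
4 | 000101010
5 | 110010100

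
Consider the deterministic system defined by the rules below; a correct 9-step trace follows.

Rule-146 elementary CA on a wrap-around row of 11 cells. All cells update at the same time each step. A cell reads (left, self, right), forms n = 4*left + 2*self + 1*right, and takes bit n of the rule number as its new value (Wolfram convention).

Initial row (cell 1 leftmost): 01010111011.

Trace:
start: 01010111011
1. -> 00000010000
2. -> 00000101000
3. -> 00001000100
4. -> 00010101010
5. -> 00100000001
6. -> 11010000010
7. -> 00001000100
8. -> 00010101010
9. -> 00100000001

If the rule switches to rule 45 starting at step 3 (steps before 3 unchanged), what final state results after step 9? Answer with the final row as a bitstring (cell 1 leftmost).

10010001110

(re-executing steps 3..9 under rule 45; state before step 3: 00000101000)
3. -> 11110111011
4. -> 00001100110
5. -> 11101000100
6. -> 10011010100
7. -> 10010111100
8. -> 10011100000
9. -> 10010001110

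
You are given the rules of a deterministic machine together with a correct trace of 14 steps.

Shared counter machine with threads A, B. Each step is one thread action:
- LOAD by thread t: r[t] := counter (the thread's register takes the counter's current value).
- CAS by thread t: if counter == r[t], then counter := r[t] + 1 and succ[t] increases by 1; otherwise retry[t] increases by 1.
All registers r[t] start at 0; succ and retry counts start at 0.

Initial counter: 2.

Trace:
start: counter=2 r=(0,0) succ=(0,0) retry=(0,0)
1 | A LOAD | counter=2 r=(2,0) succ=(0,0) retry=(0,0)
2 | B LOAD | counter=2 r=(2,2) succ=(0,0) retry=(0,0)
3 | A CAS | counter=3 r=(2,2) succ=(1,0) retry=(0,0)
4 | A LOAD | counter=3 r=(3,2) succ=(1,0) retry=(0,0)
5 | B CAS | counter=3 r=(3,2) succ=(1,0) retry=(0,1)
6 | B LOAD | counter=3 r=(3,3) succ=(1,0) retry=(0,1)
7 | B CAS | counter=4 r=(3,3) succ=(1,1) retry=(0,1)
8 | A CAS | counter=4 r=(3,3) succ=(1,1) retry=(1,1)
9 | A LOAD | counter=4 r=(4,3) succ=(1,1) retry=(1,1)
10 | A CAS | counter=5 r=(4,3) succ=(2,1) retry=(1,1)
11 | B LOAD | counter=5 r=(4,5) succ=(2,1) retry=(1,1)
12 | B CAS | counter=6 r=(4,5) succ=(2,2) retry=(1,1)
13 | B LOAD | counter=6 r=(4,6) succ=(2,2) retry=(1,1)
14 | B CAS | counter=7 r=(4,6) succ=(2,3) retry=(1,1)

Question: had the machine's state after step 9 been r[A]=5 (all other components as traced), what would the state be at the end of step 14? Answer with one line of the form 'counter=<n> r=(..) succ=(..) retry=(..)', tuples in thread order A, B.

state after step 9 := counter=4 r=(5,3) succ=(1,1) retry=(1,1)
10 | A CAS | counter=4 r=(5,3) succ=(1,1) retry=(2,1)
11 | B LOAD | counter=4 r=(5,4) succ=(1,1) retry=(2,1)
12 | B CAS | counter=5 r=(5,4) succ=(1,2) retry=(2,1)
13 | B LOAD | counter=5 r=(5,5) succ=(1,2) retry=(2,1)
14 | B CAS | counter=6 r=(5,5) succ=(1,3) retry=(2,1)

counter=6 r=(5,5) succ=(1,3) retry=(2,1)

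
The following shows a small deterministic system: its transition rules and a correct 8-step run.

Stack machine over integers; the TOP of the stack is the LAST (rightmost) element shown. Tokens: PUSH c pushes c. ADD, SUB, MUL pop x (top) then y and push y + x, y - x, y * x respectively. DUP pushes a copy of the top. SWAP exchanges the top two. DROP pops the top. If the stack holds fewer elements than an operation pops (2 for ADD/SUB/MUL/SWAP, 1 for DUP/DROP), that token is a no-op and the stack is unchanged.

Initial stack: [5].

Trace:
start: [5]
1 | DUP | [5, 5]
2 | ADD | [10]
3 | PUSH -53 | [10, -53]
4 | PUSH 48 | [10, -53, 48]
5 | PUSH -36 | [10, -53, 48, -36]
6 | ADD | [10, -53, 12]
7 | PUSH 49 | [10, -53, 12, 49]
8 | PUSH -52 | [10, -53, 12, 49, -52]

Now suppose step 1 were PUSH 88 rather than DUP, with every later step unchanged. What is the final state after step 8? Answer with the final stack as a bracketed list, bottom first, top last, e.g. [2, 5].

[93, -53, 12, 49, -52]

(re-executing from step 1 with the substitution; state before step 1: [5])
1 | PUSH 88 | [5, 88]
2 | ADD | [93]
3 | PUSH -53 | [93, -53]
4 | PUSH 48 | [93, -53, 48]
5 | PUSH -36 | [93, -53, 48, -36]
6 | ADD | [93, -53, 12]
7 | PUSH 49 | [93, -53, 12, 49]
8 | PUSH -52 | [93, -53, 12, 49, -52]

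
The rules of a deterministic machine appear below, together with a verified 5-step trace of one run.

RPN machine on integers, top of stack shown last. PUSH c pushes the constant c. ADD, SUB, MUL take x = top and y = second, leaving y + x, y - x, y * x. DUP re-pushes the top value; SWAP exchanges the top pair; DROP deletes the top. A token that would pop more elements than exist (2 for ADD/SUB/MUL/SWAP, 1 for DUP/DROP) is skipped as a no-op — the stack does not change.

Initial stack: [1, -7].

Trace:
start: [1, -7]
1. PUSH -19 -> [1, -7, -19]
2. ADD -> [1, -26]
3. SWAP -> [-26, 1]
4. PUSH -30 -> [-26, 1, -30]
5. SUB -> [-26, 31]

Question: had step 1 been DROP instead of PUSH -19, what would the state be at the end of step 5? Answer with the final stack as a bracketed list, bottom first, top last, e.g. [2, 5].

(re-executing from step 1 with the substitution; state before step 1: [1, -7])
1. DROP -> [1]
2. ADD -> [1]
3. SWAP -> [1]
4. PUSH -30 -> [1, -30]
5. SUB -> [31]

[31]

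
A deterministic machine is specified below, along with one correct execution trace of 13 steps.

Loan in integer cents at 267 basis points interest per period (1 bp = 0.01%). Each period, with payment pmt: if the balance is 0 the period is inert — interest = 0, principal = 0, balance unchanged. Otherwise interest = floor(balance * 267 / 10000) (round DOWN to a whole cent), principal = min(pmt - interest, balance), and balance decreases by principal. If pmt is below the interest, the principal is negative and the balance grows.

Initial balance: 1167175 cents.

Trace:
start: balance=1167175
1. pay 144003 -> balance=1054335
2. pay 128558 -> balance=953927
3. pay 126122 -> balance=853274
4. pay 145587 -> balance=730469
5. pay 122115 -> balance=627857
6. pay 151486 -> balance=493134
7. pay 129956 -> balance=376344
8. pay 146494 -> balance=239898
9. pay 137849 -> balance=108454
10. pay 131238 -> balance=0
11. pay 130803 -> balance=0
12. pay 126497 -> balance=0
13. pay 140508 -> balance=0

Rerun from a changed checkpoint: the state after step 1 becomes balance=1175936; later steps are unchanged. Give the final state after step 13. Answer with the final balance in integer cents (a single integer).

state after step 1 := balance=1175936
2. pay 128558 -> balance=1078775
3. pay 126122 -> balance=981456
4. pay 145587 -> balance=862073
5. pay 122115 -> balance=762975
6. pay 151486 -> balance=631860
7. pay 129956 -> balance=518774
8. pay 146494 -> balance=386131
9. pay 137849 -> balance=258591
10. pay 131238 -> balance=134257
11. pay 130803 -> balance=7038
12. pay 126497 -> balance=0
13. pay 140508 -> balance=0

0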